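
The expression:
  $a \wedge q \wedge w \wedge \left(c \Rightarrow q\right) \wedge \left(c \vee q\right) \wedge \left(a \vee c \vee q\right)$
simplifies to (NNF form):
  $a \wedge q \wedge w$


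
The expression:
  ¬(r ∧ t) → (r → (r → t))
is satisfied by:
  {t: True, r: False}
  {r: False, t: False}
  {r: True, t: True}


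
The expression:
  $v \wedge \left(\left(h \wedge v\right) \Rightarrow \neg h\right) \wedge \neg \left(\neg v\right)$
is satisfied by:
  {v: True, h: False}


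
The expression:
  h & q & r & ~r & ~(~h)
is never true.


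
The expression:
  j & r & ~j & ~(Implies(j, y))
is never true.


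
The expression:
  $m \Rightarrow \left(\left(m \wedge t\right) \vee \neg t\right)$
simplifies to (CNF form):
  $\text{True}$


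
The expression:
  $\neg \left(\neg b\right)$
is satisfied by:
  {b: True}


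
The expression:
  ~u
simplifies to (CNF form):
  ~u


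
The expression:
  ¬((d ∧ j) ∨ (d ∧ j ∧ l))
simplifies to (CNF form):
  ¬d ∨ ¬j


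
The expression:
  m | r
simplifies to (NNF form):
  m | r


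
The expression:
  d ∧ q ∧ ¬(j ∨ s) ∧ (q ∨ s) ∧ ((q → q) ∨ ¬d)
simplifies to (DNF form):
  d ∧ q ∧ ¬j ∧ ¬s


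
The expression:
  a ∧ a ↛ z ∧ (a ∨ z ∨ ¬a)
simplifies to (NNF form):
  a ∧ ¬z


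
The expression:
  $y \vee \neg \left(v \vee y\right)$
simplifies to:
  $y \vee \neg v$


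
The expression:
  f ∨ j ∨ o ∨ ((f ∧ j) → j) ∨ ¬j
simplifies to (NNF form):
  True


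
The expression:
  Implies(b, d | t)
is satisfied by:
  {d: True, t: True, b: False}
  {d: True, t: False, b: False}
  {t: True, d: False, b: False}
  {d: False, t: False, b: False}
  {b: True, d: True, t: True}
  {b: True, d: True, t: False}
  {b: True, t: True, d: False}


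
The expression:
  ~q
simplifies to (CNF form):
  ~q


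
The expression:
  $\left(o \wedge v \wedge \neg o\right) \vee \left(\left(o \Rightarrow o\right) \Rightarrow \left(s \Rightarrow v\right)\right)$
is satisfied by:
  {v: True, s: False}
  {s: False, v: False}
  {s: True, v: True}


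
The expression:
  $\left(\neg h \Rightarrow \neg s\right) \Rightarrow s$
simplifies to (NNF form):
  $s$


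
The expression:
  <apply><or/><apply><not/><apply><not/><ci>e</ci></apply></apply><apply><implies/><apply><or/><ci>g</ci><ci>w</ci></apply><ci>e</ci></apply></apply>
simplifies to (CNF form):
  <apply><and/><apply><or/><ci>e</ci><apply><not/><ci>g</ci></apply></apply><apply><or/><ci>e</ci><apply><not/><ci>w</ci></apply></apply></apply>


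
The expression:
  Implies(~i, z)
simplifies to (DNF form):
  i | z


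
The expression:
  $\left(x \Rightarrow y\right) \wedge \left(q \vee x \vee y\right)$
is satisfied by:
  {y: True, q: True, x: False}
  {y: True, q: False, x: False}
  {y: True, x: True, q: True}
  {y: True, x: True, q: False}
  {q: True, x: False, y: False}


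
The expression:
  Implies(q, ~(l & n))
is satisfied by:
  {l: False, q: False, n: False}
  {n: True, l: False, q: False}
  {q: True, l: False, n: False}
  {n: True, q: True, l: False}
  {l: True, n: False, q: False}
  {n: True, l: True, q: False}
  {q: True, l: True, n: False}


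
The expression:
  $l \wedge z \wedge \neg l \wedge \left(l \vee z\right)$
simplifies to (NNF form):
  $\text{False}$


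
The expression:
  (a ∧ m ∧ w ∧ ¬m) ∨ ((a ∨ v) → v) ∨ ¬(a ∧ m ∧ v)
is always true.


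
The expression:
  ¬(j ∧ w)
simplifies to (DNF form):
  ¬j ∨ ¬w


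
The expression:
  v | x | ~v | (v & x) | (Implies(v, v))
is always true.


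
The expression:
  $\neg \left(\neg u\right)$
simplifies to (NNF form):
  $u$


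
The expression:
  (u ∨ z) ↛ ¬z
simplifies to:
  z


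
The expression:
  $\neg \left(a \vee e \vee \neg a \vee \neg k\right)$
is never true.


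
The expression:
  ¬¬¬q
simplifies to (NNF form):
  ¬q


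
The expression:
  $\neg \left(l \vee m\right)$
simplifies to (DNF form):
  $\neg l \wedge \neg m$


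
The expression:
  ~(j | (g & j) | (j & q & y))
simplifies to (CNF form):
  ~j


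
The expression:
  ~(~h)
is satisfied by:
  {h: True}


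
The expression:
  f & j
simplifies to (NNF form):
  f & j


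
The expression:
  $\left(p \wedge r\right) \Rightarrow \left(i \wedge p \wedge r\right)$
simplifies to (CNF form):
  $i \vee \neg p \vee \neg r$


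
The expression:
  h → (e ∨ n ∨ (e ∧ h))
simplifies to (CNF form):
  e ∨ n ∨ ¬h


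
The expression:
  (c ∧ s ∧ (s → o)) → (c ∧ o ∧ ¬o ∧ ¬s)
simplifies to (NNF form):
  ¬c ∨ ¬o ∨ ¬s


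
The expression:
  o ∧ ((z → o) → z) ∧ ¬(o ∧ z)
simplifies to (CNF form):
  False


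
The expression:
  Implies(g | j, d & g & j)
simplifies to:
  (d | ~j) & (g | ~j) & (j | ~g)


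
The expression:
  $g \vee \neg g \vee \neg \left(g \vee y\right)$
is always true.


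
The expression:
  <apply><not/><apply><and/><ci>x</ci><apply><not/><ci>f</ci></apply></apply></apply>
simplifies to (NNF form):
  <apply><or/><ci>f</ci><apply><not/><ci>x</ci></apply></apply>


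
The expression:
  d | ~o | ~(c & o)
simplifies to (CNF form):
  d | ~c | ~o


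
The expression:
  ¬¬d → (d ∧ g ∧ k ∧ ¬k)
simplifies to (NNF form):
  ¬d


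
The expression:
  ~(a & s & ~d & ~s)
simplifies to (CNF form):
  True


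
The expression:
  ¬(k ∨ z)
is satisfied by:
  {z: False, k: False}


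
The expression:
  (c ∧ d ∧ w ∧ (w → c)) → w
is always true.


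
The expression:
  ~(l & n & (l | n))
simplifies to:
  ~l | ~n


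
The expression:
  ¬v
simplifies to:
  ¬v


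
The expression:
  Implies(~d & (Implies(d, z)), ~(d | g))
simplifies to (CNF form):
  d | ~g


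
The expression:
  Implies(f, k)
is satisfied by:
  {k: True, f: False}
  {f: False, k: False}
  {f: True, k: True}


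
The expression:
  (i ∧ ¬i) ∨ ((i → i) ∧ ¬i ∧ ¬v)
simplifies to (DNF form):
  ¬i ∧ ¬v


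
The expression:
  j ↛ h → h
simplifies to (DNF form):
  h ∨ ¬j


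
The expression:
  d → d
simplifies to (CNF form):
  True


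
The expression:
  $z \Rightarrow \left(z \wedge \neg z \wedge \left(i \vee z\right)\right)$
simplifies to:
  $\neg z$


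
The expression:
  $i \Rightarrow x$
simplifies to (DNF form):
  $x \vee \neg i$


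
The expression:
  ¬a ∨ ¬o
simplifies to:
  ¬a ∨ ¬o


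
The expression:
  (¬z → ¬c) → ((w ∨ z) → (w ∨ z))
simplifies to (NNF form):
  True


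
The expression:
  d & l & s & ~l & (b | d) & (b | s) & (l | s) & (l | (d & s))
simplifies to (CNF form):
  False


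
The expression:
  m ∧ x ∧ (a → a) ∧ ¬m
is never true.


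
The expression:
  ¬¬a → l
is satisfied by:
  {l: True, a: False}
  {a: False, l: False}
  {a: True, l: True}


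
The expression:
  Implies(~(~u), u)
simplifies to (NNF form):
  True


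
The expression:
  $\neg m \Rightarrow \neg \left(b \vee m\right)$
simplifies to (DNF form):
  $m \vee \neg b$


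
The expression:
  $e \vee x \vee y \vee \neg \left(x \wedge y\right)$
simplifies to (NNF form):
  $\text{True}$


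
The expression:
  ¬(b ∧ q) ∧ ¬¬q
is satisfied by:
  {q: True, b: False}


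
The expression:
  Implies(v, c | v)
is always true.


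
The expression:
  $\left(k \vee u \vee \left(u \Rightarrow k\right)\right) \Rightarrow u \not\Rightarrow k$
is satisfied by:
  {u: True, k: False}


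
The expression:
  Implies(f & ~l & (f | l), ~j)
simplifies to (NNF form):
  l | ~f | ~j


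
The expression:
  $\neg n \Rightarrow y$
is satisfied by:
  {n: True, y: True}
  {n: True, y: False}
  {y: True, n: False}


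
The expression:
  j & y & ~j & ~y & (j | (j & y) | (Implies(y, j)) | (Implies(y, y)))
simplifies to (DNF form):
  False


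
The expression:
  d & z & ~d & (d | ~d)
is never true.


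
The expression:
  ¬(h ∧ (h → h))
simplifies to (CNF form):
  ¬h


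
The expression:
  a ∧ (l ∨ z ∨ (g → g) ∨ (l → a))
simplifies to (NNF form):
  a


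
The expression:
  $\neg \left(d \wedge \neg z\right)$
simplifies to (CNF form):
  $z \vee \neg d$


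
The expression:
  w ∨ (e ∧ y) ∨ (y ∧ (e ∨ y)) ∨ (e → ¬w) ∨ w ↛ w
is always true.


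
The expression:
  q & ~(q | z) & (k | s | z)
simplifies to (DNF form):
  False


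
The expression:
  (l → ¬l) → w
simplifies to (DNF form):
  l ∨ w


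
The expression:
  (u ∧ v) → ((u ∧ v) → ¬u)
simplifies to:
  ¬u ∨ ¬v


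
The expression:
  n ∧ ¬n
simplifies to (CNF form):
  False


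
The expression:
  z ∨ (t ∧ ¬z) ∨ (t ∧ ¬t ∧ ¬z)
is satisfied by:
  {t: True, z: True}
  {t: True, z: False}
  {z: True, t: False}


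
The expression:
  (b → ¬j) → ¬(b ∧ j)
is always true.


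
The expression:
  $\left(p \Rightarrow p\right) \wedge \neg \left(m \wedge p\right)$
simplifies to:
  $\neg m \vee \neg p$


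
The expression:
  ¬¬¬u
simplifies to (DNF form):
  ¬u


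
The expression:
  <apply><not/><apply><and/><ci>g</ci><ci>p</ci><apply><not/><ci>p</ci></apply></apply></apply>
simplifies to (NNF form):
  <true/>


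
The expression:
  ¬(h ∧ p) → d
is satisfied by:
  {d: True, h: True, p: True}
  {d: True, h: True, p: False}
  {d: True, p: True, h: False}
  {d: True, p: False, h: False}
  {h: True, p: True, d: False}


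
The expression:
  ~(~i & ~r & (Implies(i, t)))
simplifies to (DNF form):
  i | r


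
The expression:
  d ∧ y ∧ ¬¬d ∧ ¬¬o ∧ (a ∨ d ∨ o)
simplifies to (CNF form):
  d ∧ o ∧ y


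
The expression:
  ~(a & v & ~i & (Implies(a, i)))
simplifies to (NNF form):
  True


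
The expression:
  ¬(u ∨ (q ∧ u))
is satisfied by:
  {u: False}


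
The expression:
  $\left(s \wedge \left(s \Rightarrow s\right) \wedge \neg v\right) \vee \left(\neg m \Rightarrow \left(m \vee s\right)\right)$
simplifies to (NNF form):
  $m \vee s$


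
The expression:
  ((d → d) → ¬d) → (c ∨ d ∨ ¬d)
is always true.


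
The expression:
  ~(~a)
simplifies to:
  a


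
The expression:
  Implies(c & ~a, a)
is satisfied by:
  {a: True, c: False}
  {c: False, a: False}
  {c: True, a: True}


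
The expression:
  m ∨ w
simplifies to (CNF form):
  m ∨ w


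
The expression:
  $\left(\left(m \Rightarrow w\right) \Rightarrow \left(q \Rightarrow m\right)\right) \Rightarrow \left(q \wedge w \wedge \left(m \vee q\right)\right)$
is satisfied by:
  {w: True, q: True, m: False}
  {q: True, m: False, w: False}
  {w: True, m: True, q: True}


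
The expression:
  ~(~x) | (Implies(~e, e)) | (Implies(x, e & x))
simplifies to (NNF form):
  True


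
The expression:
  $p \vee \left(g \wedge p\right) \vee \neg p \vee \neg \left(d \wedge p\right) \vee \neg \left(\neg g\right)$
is always true.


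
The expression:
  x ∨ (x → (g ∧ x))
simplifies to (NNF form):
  True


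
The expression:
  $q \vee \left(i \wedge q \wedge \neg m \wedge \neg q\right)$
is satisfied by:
  {q: True}


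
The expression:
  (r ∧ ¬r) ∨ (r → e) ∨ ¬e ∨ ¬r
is always true.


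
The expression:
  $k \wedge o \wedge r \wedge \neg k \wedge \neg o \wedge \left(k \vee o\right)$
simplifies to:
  $\text{False}$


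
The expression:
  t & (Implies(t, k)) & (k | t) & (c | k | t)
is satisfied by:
  {t: True, k: True}


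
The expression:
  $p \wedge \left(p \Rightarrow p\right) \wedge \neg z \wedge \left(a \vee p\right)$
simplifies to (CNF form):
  $p \wedge \neg z$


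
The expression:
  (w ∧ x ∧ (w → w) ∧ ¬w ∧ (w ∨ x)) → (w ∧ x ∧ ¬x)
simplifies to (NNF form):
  True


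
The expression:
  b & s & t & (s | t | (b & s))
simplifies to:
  b & s & t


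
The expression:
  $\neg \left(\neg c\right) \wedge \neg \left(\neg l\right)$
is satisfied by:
  {c: True, l: True}


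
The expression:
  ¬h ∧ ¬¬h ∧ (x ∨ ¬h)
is never true.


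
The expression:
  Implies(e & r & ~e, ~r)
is always true.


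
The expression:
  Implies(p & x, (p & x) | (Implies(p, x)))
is always true.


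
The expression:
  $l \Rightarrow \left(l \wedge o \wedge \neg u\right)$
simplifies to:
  $\left(o \wedge \neg u\right) \vee \neg l$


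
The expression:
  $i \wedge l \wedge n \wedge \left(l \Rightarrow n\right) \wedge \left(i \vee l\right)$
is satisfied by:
  {i: True, n: True, l: True}


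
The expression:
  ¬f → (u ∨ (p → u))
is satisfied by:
  {u: True, f: True, p: False}
  {u: True, p: False, f: False}
  {f: True, p: False, u: False}
  {f: False, p: False, u: False}
  {u: True, f: True, p: True}
  {u: True, p: True, f: False}
  {f: True, p: True, u: False}


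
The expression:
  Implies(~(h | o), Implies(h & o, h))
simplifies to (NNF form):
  True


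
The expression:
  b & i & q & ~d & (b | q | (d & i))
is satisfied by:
  {i: True, b: True, q: True, d: False}


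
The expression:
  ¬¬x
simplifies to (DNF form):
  x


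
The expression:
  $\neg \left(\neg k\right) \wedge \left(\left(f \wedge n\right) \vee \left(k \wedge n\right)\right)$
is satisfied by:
  {n: True, k: True}


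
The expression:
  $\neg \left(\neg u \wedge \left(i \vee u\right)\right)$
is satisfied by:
  {u: True, i: False}
  {i: False, u: False}
  {i: True, u: True}


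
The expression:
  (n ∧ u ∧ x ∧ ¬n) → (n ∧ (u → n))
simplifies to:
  True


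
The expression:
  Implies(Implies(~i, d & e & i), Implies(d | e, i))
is always true.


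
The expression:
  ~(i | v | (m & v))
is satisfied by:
  {v: False, i: False}


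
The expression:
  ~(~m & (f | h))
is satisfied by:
  {m: True, f: False, h: False}
  {m: True, h: True, f: False}
  {m: True, f: True, h: False}
  {m: True, h: True, f: True}
  {h: False, f: False, m: False}


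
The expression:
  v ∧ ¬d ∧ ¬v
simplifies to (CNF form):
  False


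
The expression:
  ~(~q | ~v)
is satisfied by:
  {q: True, v: True}


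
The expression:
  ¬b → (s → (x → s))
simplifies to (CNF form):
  True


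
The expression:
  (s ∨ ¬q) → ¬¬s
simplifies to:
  q ∨ s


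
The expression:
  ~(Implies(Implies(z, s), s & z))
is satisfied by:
  {z: False}


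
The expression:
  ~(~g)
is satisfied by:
  {g: True}


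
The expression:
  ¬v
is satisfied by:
  {v: False}


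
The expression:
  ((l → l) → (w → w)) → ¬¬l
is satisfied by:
  {l: True}


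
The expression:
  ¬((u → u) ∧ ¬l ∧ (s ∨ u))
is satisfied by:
  {l: True, s: False, u: False}
  {l: True, u: True, s: False}
  {l: True, s: True, u: False}
  {l: True, u: True, s: True}
  {u: False, s: False, l: False}


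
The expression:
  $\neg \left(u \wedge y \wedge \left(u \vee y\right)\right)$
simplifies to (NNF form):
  $\neg u \vee \neg y$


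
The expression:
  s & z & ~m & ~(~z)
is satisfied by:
  {z: True, s: True, m: False}


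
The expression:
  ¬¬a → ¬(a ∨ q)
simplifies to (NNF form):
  ¬a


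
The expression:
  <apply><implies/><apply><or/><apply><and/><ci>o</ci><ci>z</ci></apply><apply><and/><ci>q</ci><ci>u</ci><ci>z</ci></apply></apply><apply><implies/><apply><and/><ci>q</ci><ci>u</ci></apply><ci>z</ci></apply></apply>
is always true.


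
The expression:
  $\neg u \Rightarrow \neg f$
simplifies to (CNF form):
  $u \vee \neg f$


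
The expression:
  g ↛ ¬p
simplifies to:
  g ∧ p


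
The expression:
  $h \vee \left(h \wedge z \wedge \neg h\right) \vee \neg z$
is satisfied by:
  {h: True, z: False}
  {z: False, h: False}
  {z: True, h: True}


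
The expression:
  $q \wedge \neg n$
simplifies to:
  $q \wedge \neg n$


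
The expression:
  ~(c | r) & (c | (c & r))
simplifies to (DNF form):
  False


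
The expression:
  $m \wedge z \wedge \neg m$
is never true.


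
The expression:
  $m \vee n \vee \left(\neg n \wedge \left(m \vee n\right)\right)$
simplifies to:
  $m \vee n$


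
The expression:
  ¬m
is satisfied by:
  {m: False}


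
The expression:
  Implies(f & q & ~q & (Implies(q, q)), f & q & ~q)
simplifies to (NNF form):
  True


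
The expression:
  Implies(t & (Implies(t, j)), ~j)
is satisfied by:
  {t: False, j: False}
  {j: True, t: False}
  {t: True, j: False}


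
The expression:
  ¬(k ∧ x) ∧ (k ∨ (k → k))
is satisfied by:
  {k: False, x: False}
  {x: True, k: False}
  {k: True, x: False}


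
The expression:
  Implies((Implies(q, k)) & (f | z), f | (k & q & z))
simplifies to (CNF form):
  f | q | ~z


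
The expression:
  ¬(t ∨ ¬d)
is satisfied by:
  {d: True, t: False}


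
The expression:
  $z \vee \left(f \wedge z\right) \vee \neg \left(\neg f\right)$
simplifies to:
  $f \vee z$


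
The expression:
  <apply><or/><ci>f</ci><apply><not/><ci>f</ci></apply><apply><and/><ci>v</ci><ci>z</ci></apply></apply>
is always true.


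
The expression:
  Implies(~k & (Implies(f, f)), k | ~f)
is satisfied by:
  {k: True, f: False}
  {f: False, k: False}
  {f: True, k: True}


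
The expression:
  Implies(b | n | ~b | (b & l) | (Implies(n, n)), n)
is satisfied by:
  {n: True}


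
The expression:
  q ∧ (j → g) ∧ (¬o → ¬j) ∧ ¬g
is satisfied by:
  {q: True, g: False, j: False}


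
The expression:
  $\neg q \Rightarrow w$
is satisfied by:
  {q: True, w: True}
  {q: True, w: False}
  {w: True, q: False}


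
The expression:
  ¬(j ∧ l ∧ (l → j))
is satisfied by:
  {l: False, j: False}
  {j: True, l: False}
  {l: True, j: False}


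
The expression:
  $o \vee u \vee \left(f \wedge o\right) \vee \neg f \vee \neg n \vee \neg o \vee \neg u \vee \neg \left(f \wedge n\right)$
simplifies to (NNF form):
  $\text{True}$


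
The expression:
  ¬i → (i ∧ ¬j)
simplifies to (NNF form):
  i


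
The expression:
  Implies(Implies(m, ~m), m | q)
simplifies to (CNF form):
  m | q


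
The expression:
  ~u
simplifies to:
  ~u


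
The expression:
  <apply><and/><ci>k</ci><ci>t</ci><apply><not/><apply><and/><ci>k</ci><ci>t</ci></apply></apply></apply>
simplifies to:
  <false/>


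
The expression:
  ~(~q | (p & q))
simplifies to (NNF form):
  q & ~p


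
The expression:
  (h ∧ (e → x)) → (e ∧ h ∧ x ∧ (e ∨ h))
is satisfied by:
  {e: True, h: False}
  {h: False, e: False}
  {h: True, e: True}


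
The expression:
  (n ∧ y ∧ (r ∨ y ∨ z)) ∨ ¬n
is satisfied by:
  {y: True, n: False}
  {n: False, y: False}
  {n: True, y: True}


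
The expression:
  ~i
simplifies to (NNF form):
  ~i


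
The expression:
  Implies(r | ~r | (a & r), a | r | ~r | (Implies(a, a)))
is always true.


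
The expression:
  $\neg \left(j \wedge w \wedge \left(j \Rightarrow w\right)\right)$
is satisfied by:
  {w: False, j: False}
  {j: True, w: False}
  {w: True, j: False}


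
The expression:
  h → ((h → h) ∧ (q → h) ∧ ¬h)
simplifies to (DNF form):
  ¬h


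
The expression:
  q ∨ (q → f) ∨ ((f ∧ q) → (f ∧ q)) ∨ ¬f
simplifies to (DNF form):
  True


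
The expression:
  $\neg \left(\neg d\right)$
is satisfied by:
  {d: True}


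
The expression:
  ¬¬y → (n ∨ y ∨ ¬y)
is always true.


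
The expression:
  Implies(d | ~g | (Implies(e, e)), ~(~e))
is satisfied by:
  {e: True}


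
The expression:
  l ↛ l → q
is always true.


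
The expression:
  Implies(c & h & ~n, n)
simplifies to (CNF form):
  n | ~c | ~h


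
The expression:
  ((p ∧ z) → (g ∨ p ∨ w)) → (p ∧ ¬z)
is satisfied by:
  {p: True, z: False}


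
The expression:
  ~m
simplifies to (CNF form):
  ~m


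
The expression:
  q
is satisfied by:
  {q: True}


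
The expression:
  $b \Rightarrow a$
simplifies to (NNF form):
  $a \vee \neg b$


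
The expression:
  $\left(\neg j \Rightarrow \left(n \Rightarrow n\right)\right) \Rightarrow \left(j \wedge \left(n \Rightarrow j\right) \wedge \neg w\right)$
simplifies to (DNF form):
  $j \wedge \neg w$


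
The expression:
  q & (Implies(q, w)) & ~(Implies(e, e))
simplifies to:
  False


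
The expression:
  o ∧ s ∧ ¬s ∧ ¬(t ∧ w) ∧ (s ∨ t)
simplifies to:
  False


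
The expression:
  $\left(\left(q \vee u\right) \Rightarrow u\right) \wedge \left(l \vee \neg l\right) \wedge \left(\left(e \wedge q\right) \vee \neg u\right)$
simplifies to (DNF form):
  $\left(u \wedge \neg u\right) \vee \left(\neg q \wedge \neg u\right) \vee \left(e \wedge q \wedge u\right) \vee \left(e \wedge q \wedge \neg q\right) \vee \left(e \wedge u \wedge \neg u\right) \vee \left(e \wedge \neg q \wedge \neg u\right) \vee \left(q \wedge u \wedge \neg u\right) \vee \left(q \wedge \neg q \wedge \neg u\right)$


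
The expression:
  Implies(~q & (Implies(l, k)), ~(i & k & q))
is always true.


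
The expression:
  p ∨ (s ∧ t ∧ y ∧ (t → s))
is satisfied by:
  {y: True, p: True, t: True, s: True}
  {y: True, p: True, t: True, s: False}
  {y: True, p: True, s: True, t: False}
  {y: True, p: True, s: False, t: False}
  {p: True, t: True, s: True, y: False}
  {p: True, t: True, s: False, y: False}
  {p: True, t: False, s: True, y: False}
  {p: True, t: False, s: False, y: False}
  {y: True, t: True, s: True, p: False}


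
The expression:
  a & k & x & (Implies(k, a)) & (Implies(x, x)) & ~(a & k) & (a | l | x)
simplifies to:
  False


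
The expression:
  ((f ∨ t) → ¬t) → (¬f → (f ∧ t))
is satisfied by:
  {t: True, f: True}
  {t: True, f: False}
  {f: True, t: False}


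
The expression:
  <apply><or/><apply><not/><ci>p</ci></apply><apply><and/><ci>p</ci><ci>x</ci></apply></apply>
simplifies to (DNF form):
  <apply><or/><ci>x</ci><apply><not/><ci>p</ci></apply></apply>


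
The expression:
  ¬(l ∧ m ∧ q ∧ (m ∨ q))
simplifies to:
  ¬l ∨ ¬m ∨ ¬q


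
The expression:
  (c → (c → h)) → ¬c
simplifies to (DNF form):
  ¬c ∨ ¬h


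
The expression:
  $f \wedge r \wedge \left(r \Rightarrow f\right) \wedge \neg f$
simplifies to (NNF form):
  $\text{False}$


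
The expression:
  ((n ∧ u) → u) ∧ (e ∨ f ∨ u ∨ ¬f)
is always true.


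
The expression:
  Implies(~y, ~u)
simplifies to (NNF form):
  y | ~u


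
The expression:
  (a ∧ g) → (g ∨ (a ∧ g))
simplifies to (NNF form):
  True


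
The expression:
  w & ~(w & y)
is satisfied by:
  {w: True, y: False}


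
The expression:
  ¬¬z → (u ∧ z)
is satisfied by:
  {u: True, z: False}
  {z: False, u: False}
  {z: True, u: True}


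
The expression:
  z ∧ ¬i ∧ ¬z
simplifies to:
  False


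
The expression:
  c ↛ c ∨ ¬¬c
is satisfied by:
  {c: True}


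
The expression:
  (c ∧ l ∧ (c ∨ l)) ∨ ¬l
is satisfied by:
  {c: True, l: False}
  {l: False, c: False}
  {l: True, c: True}


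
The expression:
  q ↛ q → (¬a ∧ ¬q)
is always true.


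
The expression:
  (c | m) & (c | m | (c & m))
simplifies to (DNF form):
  c | m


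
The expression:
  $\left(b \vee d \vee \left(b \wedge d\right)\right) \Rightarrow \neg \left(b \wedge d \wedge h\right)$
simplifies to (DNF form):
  $\neg b \vee \neg d \vee \neg h$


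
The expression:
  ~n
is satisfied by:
  {n: False}


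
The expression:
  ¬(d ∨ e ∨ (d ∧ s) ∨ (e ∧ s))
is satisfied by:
  {d: False, e: False}


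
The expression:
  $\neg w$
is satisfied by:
  {w: False}


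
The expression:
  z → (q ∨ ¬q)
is always true.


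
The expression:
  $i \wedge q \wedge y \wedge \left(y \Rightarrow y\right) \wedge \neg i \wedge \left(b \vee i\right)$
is never true.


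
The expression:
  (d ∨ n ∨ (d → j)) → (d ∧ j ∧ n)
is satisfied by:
  {j: True, d: True, n: True}


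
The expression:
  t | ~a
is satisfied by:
  {t: True, a: False}
  {a: False, t: False}
  {a: True, t: True}


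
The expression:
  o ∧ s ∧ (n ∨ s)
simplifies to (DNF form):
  o ∧ s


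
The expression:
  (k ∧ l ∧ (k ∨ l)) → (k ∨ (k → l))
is always true.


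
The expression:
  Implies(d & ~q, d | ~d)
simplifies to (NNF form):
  True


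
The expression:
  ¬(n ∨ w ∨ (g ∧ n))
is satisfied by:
  {n: False, w: False}


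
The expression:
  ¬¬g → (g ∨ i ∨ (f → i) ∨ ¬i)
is always true.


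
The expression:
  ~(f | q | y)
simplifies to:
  ~f & ~q & ~y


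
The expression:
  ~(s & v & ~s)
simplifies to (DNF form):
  True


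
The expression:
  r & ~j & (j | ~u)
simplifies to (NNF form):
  r & ~j & ~u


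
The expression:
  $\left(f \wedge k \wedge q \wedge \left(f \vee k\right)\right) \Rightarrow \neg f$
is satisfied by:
  {k: False, q: False, f: False}
  {f: True, k: False, q: False}
  {q: True, k: False, f: False}
  {f: True, q: True, k: False}
  {k: True, f: False, q: False}
  {f: True, k: True, q: False}
  {q: True, k: True, f: False}


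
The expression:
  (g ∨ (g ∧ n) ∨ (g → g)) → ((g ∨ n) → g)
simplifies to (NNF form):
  g ∨ ¬n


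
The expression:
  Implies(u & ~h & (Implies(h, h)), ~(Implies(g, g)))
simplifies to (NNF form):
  h | ~u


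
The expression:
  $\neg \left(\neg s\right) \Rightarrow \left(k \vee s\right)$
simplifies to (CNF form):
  $\text{True}$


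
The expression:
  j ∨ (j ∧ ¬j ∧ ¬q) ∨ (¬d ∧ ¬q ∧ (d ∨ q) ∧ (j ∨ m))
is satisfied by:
  {j: True}


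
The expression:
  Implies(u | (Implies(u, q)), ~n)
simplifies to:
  ~n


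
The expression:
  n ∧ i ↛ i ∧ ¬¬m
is never true.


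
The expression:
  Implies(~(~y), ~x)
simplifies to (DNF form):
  ~x | ~y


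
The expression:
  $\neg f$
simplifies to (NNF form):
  $\neg f$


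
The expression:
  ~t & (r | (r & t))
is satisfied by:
  {r: True, t: False}


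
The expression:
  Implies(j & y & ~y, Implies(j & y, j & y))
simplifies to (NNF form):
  True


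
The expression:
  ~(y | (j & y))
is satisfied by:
  {y: False}


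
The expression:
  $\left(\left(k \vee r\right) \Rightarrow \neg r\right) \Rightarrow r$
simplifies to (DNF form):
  $r$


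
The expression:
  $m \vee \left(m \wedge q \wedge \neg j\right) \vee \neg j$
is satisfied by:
  {m: True, j: False}
  {j: False, m: False}
  {j: True, m: True}


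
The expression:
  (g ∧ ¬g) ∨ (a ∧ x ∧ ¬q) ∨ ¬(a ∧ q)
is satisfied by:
  {q: False, a: False}
  {a: True, q: False}
  {q: True, a: False}


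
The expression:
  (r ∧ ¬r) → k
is always true.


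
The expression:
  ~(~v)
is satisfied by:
  {v: True}


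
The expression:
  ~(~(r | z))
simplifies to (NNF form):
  r | z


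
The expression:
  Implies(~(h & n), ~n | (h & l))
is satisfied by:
  {h: True, n: False}
  {n: False, h: False}
  {n: True, h: True}


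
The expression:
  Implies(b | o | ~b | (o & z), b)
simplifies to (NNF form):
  b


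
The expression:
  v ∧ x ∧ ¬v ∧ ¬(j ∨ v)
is never true.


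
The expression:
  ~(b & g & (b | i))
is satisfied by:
  {g: False, b: False}
  {b: True, g: False}
  {g: True, b: False}


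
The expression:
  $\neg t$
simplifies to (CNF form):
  $\neg t$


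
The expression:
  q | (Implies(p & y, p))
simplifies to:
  True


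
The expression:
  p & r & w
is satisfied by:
  {r: True, p: True, w: True}


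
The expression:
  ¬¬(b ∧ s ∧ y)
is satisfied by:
  {b: True, y: True, s: True}


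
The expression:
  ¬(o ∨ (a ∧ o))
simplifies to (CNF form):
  ¬o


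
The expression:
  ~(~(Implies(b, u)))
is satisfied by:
  {u: True, b: False}
  {b: False, u: False}
  {b: True, u: True}


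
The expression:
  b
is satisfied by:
  {b: True}


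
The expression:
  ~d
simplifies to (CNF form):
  ~d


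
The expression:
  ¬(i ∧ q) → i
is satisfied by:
  {i: True}


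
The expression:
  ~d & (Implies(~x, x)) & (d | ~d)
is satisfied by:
  {x: True, d: False}


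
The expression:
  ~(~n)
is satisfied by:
  {n: True}


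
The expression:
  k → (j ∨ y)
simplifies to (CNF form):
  j ∨ y ∨ ¬k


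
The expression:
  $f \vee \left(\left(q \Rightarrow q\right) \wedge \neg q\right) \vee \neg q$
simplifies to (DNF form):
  $f \vee \neg q$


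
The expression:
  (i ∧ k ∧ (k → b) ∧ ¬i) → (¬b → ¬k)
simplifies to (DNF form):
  True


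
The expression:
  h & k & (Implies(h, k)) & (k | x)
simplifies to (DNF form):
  h & k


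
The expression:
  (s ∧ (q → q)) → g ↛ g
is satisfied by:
  {s: False}


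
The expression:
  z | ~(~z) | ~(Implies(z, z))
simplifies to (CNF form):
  z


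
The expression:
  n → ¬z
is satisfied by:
  {z: False, n: False}
  {n: True, z: False}
  {z: True, n: False}


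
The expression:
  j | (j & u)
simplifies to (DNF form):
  j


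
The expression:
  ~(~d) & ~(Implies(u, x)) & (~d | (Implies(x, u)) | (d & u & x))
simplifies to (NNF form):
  d & u & ~x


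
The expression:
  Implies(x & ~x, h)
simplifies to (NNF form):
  True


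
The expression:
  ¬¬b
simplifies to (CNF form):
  b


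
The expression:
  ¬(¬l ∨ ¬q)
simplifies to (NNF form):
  l ∧ q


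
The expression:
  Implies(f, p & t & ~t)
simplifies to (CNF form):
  ~f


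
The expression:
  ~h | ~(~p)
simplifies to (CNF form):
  p | ~h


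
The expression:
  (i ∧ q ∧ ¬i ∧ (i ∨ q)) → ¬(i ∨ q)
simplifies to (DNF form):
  True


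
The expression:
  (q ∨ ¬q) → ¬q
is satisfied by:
  {q: False}


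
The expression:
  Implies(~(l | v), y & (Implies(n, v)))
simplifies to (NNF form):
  l | v | (y & ~n)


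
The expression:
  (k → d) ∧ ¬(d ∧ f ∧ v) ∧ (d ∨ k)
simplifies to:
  d ∧ (¬f ∨ ¬v)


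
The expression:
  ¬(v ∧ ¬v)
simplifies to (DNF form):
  True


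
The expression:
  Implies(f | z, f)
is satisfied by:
  {f: True, z: False}
  {z: False, f: False}
  {z: True, f: True}


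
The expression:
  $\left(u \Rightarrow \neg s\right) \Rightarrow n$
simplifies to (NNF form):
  $n \vee \left(s \wedge u\right)$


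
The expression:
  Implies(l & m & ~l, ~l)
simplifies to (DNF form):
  True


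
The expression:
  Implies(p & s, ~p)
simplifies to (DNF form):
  ~p | ~s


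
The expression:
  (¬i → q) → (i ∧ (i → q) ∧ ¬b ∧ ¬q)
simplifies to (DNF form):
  ¬i ∧ ¬q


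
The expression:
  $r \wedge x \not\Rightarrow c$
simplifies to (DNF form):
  $r \wedge x \wedge \neg c$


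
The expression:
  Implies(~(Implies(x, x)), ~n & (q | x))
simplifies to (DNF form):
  True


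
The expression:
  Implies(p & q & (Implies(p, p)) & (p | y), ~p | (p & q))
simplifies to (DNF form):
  True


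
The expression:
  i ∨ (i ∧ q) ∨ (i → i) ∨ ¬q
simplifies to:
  True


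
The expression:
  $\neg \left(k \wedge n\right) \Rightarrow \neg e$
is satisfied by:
  {n: True, k: True, e: False}
  {n: True, k: False, e: False}
  {k: True, n: False, e: False}
  {n: False, k: False, e: False}
  {n: True, e: True, k: True}


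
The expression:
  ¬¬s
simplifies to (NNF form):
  s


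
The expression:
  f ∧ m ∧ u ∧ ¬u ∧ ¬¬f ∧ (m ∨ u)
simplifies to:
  False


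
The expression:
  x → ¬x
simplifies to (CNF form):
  ¬x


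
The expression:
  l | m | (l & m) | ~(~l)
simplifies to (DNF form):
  l | m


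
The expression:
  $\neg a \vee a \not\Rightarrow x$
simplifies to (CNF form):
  $\neg a \vee \neg x$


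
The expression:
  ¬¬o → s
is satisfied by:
  {s: True, o: False}
  {o: False, s: False}
  {o: True, s: True}


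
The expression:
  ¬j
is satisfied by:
  {j: False}


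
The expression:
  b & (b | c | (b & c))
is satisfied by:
  {b: True}


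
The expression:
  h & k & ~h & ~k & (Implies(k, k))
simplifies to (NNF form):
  False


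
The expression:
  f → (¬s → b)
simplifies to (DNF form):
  b ∨ s ∨ ¬f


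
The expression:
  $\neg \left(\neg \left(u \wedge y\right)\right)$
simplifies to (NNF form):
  $u \wedge y$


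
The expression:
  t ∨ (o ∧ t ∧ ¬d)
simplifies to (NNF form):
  t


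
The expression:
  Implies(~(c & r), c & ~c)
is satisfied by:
  {r: True, c: True}


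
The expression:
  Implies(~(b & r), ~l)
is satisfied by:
  {r: True, b: True, l: False}
  {r: True, b: False, l: False}
  {b: True, r: False, l: False}
  {r: False, b: False, l: False}
  {r: True, l: True, b: True}


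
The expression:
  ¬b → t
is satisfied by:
  {b: True, t: True}
  {b: True, t: False}
  {t: True, b: False}


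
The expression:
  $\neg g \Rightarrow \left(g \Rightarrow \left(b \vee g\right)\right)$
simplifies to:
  $\text{True}$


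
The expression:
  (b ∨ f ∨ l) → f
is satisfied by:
  {f: True, b: False, l: False}
  {l: True, f: True, b: False}
  {f: True, b: True, l: False}
  {l: True, f: True, b: True}
  {l: False, b: False, f: False}


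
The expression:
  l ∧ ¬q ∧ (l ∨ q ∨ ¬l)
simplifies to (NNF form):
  l ∧ ¬q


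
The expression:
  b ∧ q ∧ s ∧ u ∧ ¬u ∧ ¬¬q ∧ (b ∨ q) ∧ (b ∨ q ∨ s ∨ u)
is never true.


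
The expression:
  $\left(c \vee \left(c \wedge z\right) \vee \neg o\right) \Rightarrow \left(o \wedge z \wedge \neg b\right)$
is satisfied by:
  {z: True, o: True, b: False, c: False}
  {o: True, z: False, b: False, c: False}
  {z: True, b: True, o: True, c: False}
  {b: True, o: True, z: False, c: False}
  {c: True, z: True, o: True, b: False}


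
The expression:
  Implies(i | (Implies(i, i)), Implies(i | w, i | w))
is always true.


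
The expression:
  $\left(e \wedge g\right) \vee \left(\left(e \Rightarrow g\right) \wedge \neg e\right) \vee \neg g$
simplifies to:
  $\text{True}$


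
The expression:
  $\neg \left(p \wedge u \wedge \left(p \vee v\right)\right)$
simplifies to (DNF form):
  $\neg p \vee \neg u$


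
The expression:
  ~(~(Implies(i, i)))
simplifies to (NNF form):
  True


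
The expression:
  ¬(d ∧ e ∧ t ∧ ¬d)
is always true.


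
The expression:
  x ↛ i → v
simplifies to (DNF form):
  i ∨ v ∨ ¬x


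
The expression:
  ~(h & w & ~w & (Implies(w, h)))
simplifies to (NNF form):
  True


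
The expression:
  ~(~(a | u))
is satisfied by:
  {a: True, u: True}
  {a: True, u: False}
  {u: True, a: False}


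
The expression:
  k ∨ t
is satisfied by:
  {k: True, t: True}
  {k: True, t: False}
  {t: True, k: False}


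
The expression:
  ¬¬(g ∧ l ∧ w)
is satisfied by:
  {w: True, g: True, l: True}


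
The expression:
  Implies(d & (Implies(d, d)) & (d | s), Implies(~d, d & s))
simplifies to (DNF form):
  True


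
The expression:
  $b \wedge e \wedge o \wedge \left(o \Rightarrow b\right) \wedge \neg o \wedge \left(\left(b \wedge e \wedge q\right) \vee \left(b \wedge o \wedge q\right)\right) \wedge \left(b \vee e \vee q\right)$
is never true.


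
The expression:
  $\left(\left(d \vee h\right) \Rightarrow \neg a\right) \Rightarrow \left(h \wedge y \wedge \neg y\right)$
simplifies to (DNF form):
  $\left(a \wedge d\right) \vee \left(a \wedge h\right)$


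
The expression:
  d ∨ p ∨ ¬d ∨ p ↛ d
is always true.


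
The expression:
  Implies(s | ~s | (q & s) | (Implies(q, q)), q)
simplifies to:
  q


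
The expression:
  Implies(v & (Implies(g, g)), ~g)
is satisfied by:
  {g: False, v: False}
  {v: True, g: False}
  {g: True, v: False}


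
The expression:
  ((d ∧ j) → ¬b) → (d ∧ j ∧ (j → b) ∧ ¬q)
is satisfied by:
  {j: True, b: True, d: True}


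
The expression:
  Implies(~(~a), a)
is always true.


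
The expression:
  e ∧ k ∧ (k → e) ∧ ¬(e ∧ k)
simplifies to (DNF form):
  False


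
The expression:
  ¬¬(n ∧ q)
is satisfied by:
  {q: True, n: True}


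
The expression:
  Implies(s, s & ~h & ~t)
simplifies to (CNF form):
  (~h | ~s) & (~s | ~t)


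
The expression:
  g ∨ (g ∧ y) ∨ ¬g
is always true.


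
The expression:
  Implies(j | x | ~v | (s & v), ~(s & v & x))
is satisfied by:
  {s: False, v: False, x: False}
  {x: True, s: False, v: False}
  {v: True, s: False, x: False}
  {x: True, v: True, s: False}
  {s: True, x: False, v: False}
  {x: True, s: True, v: False}
  {v: True, s: True, x: False}


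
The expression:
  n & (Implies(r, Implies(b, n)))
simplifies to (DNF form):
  n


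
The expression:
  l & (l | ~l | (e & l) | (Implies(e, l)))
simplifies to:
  l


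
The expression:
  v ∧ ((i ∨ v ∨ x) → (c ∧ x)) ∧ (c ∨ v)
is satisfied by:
  {c: True, x: True, v: True}


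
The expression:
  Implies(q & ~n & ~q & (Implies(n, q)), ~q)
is always true.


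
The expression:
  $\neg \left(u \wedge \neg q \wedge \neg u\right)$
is always true.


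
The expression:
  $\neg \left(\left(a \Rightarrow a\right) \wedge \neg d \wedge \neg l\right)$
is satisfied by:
  {d: True, l: True}
  {d: True, l: False}
  {l: True, d: False}


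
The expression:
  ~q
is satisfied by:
  {q: False}


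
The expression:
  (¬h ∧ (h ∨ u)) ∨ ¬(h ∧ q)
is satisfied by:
  {h: False, q: False}
  {q: True, h: False}
  {h: True, q: False}


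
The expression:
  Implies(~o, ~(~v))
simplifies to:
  o | v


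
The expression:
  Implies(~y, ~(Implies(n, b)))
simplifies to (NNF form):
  y | (n & ~b)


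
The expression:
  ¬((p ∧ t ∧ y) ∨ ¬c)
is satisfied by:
  {c: True, p: False, t: False, y: False}
  {c: True, y: True, p: False, t: False}
  {c: True, t: True, p: False, y: False}
  {c: True, y: True, t: True, p: False}
  {c: True, p: True, t: False, y: False}
  {c: True, y: True, p: True, t: False}
  {c: True, t: True, p: True, y: False}


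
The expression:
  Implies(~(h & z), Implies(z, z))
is always true.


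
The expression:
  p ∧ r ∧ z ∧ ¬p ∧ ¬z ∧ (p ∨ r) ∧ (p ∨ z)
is never true.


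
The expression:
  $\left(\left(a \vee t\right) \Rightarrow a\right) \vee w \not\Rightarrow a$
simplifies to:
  $a \vee w \vee \neg t$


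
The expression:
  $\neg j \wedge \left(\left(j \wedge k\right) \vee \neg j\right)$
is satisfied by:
  {j: False}


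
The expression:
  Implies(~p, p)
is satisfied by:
  {p: True}


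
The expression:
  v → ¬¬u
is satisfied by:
  {u: True, v: False}
  {v: False, u: False}
  {v: True, u: True}
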